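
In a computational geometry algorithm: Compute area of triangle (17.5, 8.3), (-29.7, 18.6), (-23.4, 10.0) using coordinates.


Area = |x_A(y_B-y_C) + x_B(y_C-y_A) + x_C(y_A-y_B)|/2
= |150.5 + (-50.49) + 241.02|/2
= 341.03/2 = 170.515

170.515


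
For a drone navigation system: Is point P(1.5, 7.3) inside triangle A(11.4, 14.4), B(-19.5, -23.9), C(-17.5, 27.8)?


Cross products: AB x AP = -159.78, BC x BP = -1023.3, CA x CP = -337.85
All same sign? yes

Yes, inside


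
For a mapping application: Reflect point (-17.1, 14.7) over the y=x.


Reflection over y=x: (x,y) -> (y,x)
(-17.1, 14.7) -> (14.7, -17.1)

(14.7, -17.1)


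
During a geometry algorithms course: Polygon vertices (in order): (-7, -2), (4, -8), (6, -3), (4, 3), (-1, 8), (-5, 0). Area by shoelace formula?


Shoelace sum: ((-7)*(-8) - 4*(-2)) + (4*(-3) - 6*(-8)) + (6*3 - 4*(-3)) + (4*8 - (-1)*3) + ((-1)*0 - (-5)*8) + ((-5)*(-2) - (-7)*0)
= 215
Area = |215|/2 = 107.5

107.5


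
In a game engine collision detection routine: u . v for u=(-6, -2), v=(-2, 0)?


u . v = u_x*v_x + u_y*v_y = (-6)*(-2) + (-2)*0
= 12 + 0 = 12

12


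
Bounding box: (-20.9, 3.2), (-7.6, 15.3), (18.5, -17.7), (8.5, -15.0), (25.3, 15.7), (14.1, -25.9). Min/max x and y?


x range: [-20.9, 25.3]
y range: [-25.9, 15.7]
Bounding box: (-20.9,-25.9) to (25.3,15.7)

(-20.9,-25.9) to (25.3,15.7)


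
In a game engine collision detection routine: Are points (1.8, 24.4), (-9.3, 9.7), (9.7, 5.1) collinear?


Cross product: ((-9.3)-1.8)*(5.1-24.4) - (9.7-24.4)*(9.7-1.8)
= 330.36

No, not collinear


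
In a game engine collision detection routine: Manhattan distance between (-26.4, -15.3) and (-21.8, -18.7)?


|(-26.4)-(-21.8)| + |(-15.3)-(-18.7)| = 4.6 + 3.4 = 8

8


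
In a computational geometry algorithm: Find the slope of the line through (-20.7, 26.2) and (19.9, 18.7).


slope = (y2-y1)/(x2-x1) = (18.7-26.2)/(19.9-(-20.7)) = (-7.5)/40.6 = -0.1847

-0.1847


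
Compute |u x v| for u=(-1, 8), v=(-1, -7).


|u x v| = |(-1)*(-7) - 8*(-1)|
= |7 - (-8)| = 15

15


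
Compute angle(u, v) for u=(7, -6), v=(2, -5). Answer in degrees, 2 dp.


u.v = 44, |u| = sqrt(85) = 9.2195, |v| = sqrt(29) = 5.3852
cos(theta) = u.v/(|u||v|) = 44/sqrt(2465) = 0.886225
theta = acos(0.886225) = 27.6 degrees

27.6 degrees


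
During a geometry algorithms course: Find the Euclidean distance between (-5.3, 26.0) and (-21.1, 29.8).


dx=-15.8, dy=3.8
d^2 = (-15.8)^2 + 3.8^2 = 264.08
d = sqrt(264.08) = 16.2505

16.2505


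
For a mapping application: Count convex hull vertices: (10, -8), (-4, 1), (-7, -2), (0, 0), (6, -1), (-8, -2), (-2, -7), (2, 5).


Convex hull vertices (CCW): (-8, -2), (-2, -7), (10, -8), (6, -1), (2, 5), (-4, 1)
Count = 6

6


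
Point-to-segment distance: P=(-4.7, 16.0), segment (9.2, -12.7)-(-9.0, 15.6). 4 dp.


Project P onto AB: t = 0.9409 (clamped to [0,1])
Closest point on segment: (-7.9239, 13.9267)
Distance: 3.833

3.833


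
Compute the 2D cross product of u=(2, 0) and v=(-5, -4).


u x v = u_x*v_y - u_y*v_x = 2*(-4) - 0*(-5)
= (-8) - 0 = -8

-8


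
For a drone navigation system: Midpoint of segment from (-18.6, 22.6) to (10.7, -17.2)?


M = (((-18.6)+10.7)/2, (22.6+(-17.2))/2)
= (-3.95, 2.7)

(-3.95, 2.7)


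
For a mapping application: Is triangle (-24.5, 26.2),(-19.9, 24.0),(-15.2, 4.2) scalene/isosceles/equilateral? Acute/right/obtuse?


Side lengths squared: AB^2=26, BC^2=414.13, CA^2=570.49
Sorted: [26, 414.13, 570.49]
By sides: Scalene, By angles: Obtuse

Scalene, Obtuse


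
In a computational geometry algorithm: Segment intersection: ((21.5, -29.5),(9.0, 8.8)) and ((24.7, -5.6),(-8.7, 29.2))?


Cross products: d1=909.62, d2=65.4, d3=-421.31, d4=422.91
d1*d2 < 0 and d3*d4 < 0? no

No, they don't intersect


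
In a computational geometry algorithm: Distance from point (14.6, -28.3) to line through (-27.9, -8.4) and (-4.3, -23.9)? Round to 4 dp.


|cross product| = 189.11
|line direction| = sqrt(797.21) = 28.2349
Distance = 189.11/sqrt(797.21) = 6.6977

6.6977


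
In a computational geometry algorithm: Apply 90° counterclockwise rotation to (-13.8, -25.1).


90° CCW: (x,y) -> (-y, x)
(-13.8,-25.1) -> (25.1, -13.8)

(25.1, -13.8)


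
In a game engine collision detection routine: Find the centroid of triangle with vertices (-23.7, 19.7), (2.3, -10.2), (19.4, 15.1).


Centroid = ((x_A+x_B+x_C)/3, (y_A+y_B+y_C)/3)
= (((-23.7)+2.3+19.4)/3, (19.7+(-10.2)+15.1)/3)
= (-0.6667, 8.2)

(-0.6667, 8.2)


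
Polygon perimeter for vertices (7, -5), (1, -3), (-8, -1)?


Sides: (7, -5)->(1, -3): sqrt(40) = 6.324555, (1, -3)->(-8, -1): sqrt(85) = 9.219544, (-8, -1)->(7, -5): sqrt(241) = 15.524175
Sum = 31.068274
Perimeter = 31.0683

31.0683


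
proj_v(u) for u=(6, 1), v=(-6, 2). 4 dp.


u.v = -34, |v| = sqrt(40) = 6.3246
Scalar projection = u.v / |v| = -34 / sqrt(40) = -5.3759

-5.3759


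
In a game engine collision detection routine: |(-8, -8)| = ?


|u| = sqrt((-8)^2 + (-8)^2) = sqrt(128) = 11.3137

11.3137


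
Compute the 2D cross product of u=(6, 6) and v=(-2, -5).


u x v = u_x*v_y - u_y*v_x = 6*(-5) - 6*(-2)
= (-30) - (-12) = -18

-18


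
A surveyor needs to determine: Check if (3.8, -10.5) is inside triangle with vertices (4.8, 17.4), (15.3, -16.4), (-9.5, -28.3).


Cross products: AB x AP = -326.75, BC x BP = -283.17, CA x CP = -353.27
All same sign? yes

Yes, inside


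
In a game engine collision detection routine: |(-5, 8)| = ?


|u| = sqrt((-5)^2 + 8^2) = sqrt(89) = 9.434

9.434


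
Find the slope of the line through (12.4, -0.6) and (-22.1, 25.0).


slope = (y2-y1)/(x2-x1) = (25-(-0.6))/((-22.1)-12.4) = 25.6/(-34.5) = -0.742

-0.742


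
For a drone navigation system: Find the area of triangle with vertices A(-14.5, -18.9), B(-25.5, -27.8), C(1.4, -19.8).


Area = |x_A(y_B-y_C) + x_B(y_C-y_A) + x_C(y_A-y_B)|/2
= |116 + 22.95 + 12.46|/2
= 151.41/2 = 75.705

75.705


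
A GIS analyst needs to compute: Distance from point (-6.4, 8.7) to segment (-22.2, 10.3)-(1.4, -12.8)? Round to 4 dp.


Project P onto AB: t = 0.3758 (clamped to [0,1])
Closest point on segment: (-13.331, 1.6189)
Distance: 9.9086

9.9086


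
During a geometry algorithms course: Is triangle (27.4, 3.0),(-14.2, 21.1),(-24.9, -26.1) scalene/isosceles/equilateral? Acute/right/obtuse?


Side lengths squared: AB^2=2058.17, BC^2=2342.33, CA^2=3582.1
Sorted: [2058.17, 2342.33, 3582.1]
By sides: Scalene, By angles: Acute

Scalene, Acute


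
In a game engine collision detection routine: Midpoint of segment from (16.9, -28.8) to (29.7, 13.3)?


M = ((16.9+29.7)/2, ((-28.8)+13.3)/2)
= (23.3, -7.75)

(23.3, -7.75)


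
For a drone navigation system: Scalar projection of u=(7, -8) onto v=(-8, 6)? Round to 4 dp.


u.v = -104, |v| = sqrt(100) = 10
Scalar projection = u.v / |v| = -104 / sqrt(100) = -10.4

-10.4


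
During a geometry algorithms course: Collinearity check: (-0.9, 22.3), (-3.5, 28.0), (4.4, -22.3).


Cross product: ((-3.5)-(-0.9))*((-22.3)-22.3) - (28-22.3)*(4.4-(-0.9))
= 85.75

No, not collinear


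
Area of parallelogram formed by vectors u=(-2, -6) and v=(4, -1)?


|u x v| = |(-2)*(-1) - (-6)*4|
= |2 - (-24)| = 26

26


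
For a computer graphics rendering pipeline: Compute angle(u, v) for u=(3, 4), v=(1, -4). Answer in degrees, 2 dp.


u.v = -13, |u| = sqrt(25) = 5, |v| = sqrt(17) = 4.1231
cos(theta) = u.v/(|u||v|) = -13/sqrt(425) = -0.630593
theta = acos(-0.630593) = 129.09 degrees

129.09 degrees


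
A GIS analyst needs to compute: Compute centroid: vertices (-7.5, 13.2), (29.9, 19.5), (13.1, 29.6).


Centroid = ((x_A+x_B+x_C)/3, (y_A+y_B+y_C)/3)
= (((-7.5)+29.9+13.1)/3, (13.2+19.5+29.6)/3)
= (11.8333, 20.7667)

(11.8333, 20.7667)


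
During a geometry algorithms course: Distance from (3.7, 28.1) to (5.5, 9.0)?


dx=1.8, dy=-19.1
d^2 = 1.8^2 + (-19.1)^2 = 368.05
d = sqrt(368.05) = 19.1846

19.1846


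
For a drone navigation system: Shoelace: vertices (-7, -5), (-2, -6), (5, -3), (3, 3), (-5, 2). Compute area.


Shoelace sum: ((-7)*(-6) - (-2)*(-5)) + ((-2)*(-3) - 5*(-6)) + (5*3 - 3*(-3)) + (3*2 - (-5)*3) + ((-5)*(-5) - (-7)*2)
= 152
Area = |152|/2 = 76

76


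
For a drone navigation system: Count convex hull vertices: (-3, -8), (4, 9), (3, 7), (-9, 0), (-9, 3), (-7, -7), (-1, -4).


Convex hull vertices (CCW): (-9, 0), (-7, -7), (-3, -8), (-1, -4), (4, 9), (-9, 3)
Count = 6

6


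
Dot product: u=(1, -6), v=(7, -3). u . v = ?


u . v = u_x*v_x + u_y*v_y = 1*7 + (-6)*(-3)
= 7 + 18 = 25

25


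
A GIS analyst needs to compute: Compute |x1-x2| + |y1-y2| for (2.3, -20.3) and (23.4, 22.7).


|2.3-23.4| + |(-20.3)-22.7| = 21.1 + 43 = 64.1

64.1


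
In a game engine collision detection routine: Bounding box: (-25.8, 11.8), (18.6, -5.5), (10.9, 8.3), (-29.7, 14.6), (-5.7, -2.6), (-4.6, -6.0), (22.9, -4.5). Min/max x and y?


x range: [-29.7, 22.9]
y range: [-6, 14.6]
Bounding box: (-29.7,-6) to (22.9,14.6)

(-29.7,-6) to (22.9,14.6)


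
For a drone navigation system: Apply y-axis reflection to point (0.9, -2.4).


Reflection over y-axis: (x,y) -> (-x,y)
(0.9, -2.4) -> (-0.9, -2.4)

(-0.9, -2.4)


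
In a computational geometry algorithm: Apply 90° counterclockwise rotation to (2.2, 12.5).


90° CCW: (x,y) -> (-y, x)
(2.2,12.5) -> (-12.5, 2.2)

(-12.5, 2.2)


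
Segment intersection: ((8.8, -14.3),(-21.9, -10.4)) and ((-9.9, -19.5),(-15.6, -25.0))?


Cross products: d1=73.21, d2=-117.87, d3=232.57, d4=423.65
d1*d2 < 0 and d3*d4 < 0? no

No, they don't intersect


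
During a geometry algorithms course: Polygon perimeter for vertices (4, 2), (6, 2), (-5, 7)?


Sides: (4, 2)->(6, 2): sqrt(4) = 2, (6, 2)->(-5, 7): sqrt(146) = 12.083046, (-5, 7)->(4, 2): sqrt(106) = 10.29563
Sum = 24.378676
Perimeter = 24.3787

24.3787


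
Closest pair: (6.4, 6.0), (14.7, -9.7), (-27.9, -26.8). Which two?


d(P0,P1) = 17.7589, d(P0,P2) = 47.4587, d(P1,P2) = 45.9039
Closest: P0 and P1

Closest pair: (6.4, 6.0) and (14.7, -9.7), distance = 17.7589


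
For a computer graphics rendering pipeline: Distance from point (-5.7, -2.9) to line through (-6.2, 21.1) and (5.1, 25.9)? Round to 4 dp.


|cross product| = 273.6
|line direction| = sqrt(150.73) = 12.2772
Distance = 273.6/sqrt(150.73) = 22.2852

22.2852


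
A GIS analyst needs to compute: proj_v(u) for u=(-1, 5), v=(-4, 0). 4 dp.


u.v = 4, |v| = sqrt(16) = 4
Scalar projection = u.v / |v| = 4 / sqrt(16) = 1

1


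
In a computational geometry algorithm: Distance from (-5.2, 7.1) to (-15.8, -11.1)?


dx=-10.6, dy=-18.2
d^2 = (-10.6)^2 + (-18.2)^2 = 443.6
d = sqrt(443.6) = 21.0618

21.0618


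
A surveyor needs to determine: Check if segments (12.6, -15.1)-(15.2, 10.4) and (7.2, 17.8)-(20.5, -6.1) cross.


Cross products: d1=-308.51, d2=92.78, d3=223.24, d4=-178.05
d1*d2 < 0 and d3*d4 < 0? yes

Yes, they intersect


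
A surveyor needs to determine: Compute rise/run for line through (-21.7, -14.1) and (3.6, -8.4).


slope = (y2-y1)/(x2-x1) = ((-8.4)-(-14.1))/(3.6-(-21.7)) = 5.7/25.3 = 0.2253

0.2253


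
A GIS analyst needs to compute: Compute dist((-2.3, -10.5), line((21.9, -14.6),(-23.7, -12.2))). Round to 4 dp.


|cross product| = 128.88
|line direction| = sqrt(2085.12) = 45.6631
Distance = 128.88/sqrt(2085.12) = 2.8224

2.8224


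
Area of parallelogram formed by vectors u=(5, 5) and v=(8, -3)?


|u x v| = |5*(-3) - 5*8|
= |(-15) - 40| = 55

55


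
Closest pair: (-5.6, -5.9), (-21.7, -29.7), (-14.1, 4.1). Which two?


d(P0,P1) = 28.7341, d(P0,P2) = 13.1244, d(P1,P2) = 34.6439
Closest: P0 and P2

Closest pair: (-5.6, -5.9) and (-14.1, 4.1), distance = 13.1244


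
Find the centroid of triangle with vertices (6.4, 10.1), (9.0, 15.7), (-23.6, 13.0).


Centroid = ((x_A+x_B+x_C)/3, (y_A+y_B+y_C)/3)
= ((6.4+9+(-23.6))/3, (10.1+15.7+13)/3)
= (-2.7333, 12.9333)

(-2.7333, 12.9333)


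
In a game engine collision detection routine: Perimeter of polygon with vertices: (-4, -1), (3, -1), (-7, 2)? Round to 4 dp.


Sides: (-4, -1)->(3, -1): sqrt(49) = 7, (3, -1)->(-7, 2): sqrt(109) = 10.440307, (-7, 2)->(-4, -1): sqrt(18) = 4.242641
Sum = 21.682948
Perimeter = 21.6829

21.6829


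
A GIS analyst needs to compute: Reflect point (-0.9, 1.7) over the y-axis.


Reflection over y-axis: (x,y) -> (-x,y)
(-0.9, 1.7) -> (0.9, 1.7)

(0.9, 1.7)


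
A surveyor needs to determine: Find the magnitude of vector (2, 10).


|u| = sqrt(2^2 + 10^2) = sqrt(104) = 10.198

10.198


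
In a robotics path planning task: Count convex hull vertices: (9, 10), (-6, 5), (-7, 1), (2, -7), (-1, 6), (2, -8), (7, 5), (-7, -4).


Convex hull vertices (CCW): (-7, -4), (2, -8), (9, 10), (-6, 5), (-7, 1)
Count = 5

5


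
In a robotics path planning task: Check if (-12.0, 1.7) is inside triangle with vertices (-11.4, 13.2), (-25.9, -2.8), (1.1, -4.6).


Cross products: AB x AP = 157.15, BC x BP = 146.52, CA x CP = 154.43
All same sign? yes

Yes, inside


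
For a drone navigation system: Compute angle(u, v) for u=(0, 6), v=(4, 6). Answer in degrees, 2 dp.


u.v = 36, |u| = sqrt(36) = 6, |v| = sqrt(52) = 7.2111
cos(theta) = u.v/(|u||v|) = 36/sqrt(1872) = 0.83205
theta = acos(0.83205) = 33.69 degrees

33.69 degrees


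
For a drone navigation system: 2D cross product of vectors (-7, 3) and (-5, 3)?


u x v = u_x*v_y - u_y*v_x = (-7)*3 - 3*(-5)
= (-21) - (-15) = -6

-6


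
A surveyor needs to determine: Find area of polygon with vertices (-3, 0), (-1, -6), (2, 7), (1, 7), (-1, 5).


Shoelace sum: ((-3)*(-6) - (-1)*0) + ((-1)*7 - 2*(-6)) + (2*7 - 1*7) + (1*5 - (-1)*7) + ((-1)*0 - (-3)*5)
= 57
Area = |57|/2 = 28.5

28.5


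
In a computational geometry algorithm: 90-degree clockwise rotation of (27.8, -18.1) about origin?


90° CW: (x,y) -> (y, -x)
(27.8,-18.1) -> (-18.1, -27.8)

(-18.1, -27.8)


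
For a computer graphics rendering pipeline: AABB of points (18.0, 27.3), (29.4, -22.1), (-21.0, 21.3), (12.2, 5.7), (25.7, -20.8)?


x range: [-21, 29.4]
y range: [-22.1, 27.3]
Bounding box: (-21,-22.1) to (29.4,27.3)

(-21,-22.1) to (29.4,27.3)


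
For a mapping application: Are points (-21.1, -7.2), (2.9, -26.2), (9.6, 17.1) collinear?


Cross product: (2.9-(-21.1))*(17.1-(-7.2)) - ((-26.2)-(-7.2))*(9.6-(-21.1))
= 1166.5

No, not collinear


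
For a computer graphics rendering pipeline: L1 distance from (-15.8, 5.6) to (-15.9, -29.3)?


|(-15.8)-(-15.9)| + |5.6-(-29.3)| = 0.1 + 34.9 = 35

35


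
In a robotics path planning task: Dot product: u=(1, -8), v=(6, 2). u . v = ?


u . v = u_x*v_x + u_y*v_y = 1*6 + (-8)*2
= 6 + (-16) = -10

-10


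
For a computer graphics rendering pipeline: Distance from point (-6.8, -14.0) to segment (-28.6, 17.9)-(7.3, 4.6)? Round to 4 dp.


Project P onto AB: t = 0.8234 (clamped to [0,1])
Closest point on segment: (0.9609, 6.9485)
Distance: 22.3399

22.3399


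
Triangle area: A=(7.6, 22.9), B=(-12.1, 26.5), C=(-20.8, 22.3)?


Area = |x_A(y_B-y_C) + x_B(y_C-y_A) + x_C(y_A-y_B)|/2
= |31.92 + 7.26 + 74.88|/2
= 114.06/2 = 57.03

57.03


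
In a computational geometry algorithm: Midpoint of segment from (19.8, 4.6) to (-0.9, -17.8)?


M = ((19.8+(-0.9))/2, (4.6+(-17.8))/2)
= (9.45, -6.6)

(9.45, -6.6)


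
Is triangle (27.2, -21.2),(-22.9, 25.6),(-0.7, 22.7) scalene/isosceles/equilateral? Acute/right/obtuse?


Side lengths squared: AB^2=4700.25, BC^2=501.25, CA^2=2705.62
Sorted: [501.25, 2705.62, 4700.25]
By sides: Scalene, By angles: Obtuse

Scalene, Obtuse


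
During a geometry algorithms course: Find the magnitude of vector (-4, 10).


|u| = sqrt((-4)^2 + 10^2) = sqrt(116) = 10.7703

10.7703


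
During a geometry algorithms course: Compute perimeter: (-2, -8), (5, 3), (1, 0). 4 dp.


Sides: (-2, -8)->(5, 3): sqrt(170) = 13.038405, (5, 3)->(1, 0): sqrt(25) = 5, (1, 0)->(-2, -8): sqrt(73) = 8.544004
Sum = 26.582409
Perimeter = 26.5824

26.5824


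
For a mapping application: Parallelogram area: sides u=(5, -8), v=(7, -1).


|u x v| = |5*(-1) - (-8)*7|
= |(-5) - (-56)| = 51

51


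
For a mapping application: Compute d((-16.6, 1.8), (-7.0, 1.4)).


dx=9.6, dy=-0.4
d^2 = 9.6^2 + (-0.4)^2 = 92.32
d = sqrt(92.32) = 9.6083

9.6083


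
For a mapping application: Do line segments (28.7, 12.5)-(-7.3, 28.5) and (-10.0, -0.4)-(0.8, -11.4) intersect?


Cross products: d1=565.02, d2=341.82, d3=1083.6, d4=1306.8
d1*d2 < 0 and d3*d4 < 0? no

No, they don't intersect


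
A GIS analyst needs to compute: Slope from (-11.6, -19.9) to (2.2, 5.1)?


slope = (y2-y1)/(x2-x1) = (5.1-(-19.9))/(2.2-(-11.6)) = 25/13.8 = 1.8116

1.8116


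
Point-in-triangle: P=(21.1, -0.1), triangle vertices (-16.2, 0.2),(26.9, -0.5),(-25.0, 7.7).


Cross products: AB x AP = 13.18, BC x BP = 26.8, CA x CP = 277.11
All same sign? yes

Yes, inside


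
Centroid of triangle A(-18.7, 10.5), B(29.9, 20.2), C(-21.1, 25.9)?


Centroid = ((x_A+x_B+x_C)/3, (y_A+y_B+y_C)/3)
= (((-18.7)+29.9+(-21.1))/3, (10.5+20.2+25.9)/3)
= (-3.3, 18.8667)

(-3.3, 18.8667)


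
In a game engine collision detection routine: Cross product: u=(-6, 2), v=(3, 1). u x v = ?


u x v = u_x*v_y - u_y*v_x = (-6)*1 - 2*3
= (-6) - 6 = -12

-12


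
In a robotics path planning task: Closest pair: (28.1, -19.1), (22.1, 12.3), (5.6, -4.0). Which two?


d(P0,P1) = 31.9681, d(P0,P2) = 27.0972, d(P1,P2) = 23.1935
Closest: P1 and P2

Closest pair: (22.1, 12.3) and (5.6, -4.0), distance = 23.1935


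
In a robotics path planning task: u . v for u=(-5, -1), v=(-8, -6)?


u . v = u_x*v_x + u_y*v_y = (-5)*(-8) + (-1)*(-6)
= 40 + 6 = 46

46


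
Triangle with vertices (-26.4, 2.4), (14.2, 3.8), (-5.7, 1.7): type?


Side lengths squared: AB^2=1650.32, BC^2=400.42, CA^2=428.98
Sorted: [400.42, 428.98, 1650.32]
By sides: Scalene, By angles: Obtuse

Scalene, Obtuse


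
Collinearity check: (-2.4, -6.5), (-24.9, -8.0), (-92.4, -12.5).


Cross product: ((-24.9)-(-2.4))*((-12.5)-(-6.5)) - ((-8)-(-6.5))*((-92.4)-(-2.4))
= 0

Yes, collinear


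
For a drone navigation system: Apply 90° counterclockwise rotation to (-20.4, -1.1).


90° CCW: (x,y) -> (-y, x)
(-20.4,-1.1) -> (1.1, -20.4)

(1.1, -20.4)


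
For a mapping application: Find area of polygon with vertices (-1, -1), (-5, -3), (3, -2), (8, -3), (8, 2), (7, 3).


Shoelace sum: ((-1)*(-3) - (-5)*(-1)) + ((-5)*(-2) - 3*(-3)) + (3*(-3) - 8*(-2)) + (8*2 - 8*(-3)) + (8*3 - 7*2) + (7*(-1) - (-1)*3)
= 70
Area = |70|/2 = 35

35


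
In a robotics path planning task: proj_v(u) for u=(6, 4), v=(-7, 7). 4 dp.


u.v = -14, |v| = sqrt(98) = 9.8995
Scalar projection = u.v / |v| = -14 / sqrt(98) = -1.4142

-1.4142


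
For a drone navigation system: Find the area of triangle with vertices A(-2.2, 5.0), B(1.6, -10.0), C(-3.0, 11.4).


Area = |x_A(y_B-y_C) + x_B(y_C-y_A) + x_C(y_A-y_B)|/2
= |47.08 + 10.24 + (-45)|/2
= 12.32/2 = 6.16

6.16


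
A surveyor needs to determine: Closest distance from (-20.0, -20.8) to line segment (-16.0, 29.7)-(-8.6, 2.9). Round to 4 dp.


Project P onto AB: t = 1 (clamped to [0,1])
Closest point on segment: (-8.6, 2.9)
Distance: 26.2992

26.2992


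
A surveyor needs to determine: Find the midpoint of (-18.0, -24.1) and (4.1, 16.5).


M = (((-18)+4.1)/2, ((-24.1)+16.5)/2)
= (-6.95, -3.8)

(-6.95, -3.8)


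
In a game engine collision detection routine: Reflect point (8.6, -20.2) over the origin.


Reflection over origin: (x,y) -> (-x,-y)
(8.6, -20.2) -> (-8.6, 20.2)

(-8.6, 20.2)


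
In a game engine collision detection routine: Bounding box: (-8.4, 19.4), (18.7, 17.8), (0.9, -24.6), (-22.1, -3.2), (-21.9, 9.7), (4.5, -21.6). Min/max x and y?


x range: [-22.1, 18.7]
y range: [-24.6, 19.4]
Bounding box: (-22.1,-24.6) to (18.7,19.4)

(-22.1,-24.6) to (18.7,19.4)


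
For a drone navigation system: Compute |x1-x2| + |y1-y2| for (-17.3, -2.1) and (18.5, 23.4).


|(-17.3)-18.5| + |(-2.1)-23.4| = 35.8 + 25.5 = 61.3

61.3


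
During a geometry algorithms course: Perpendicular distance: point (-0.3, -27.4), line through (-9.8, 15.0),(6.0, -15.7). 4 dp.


|cross product| = 378.27
|line direction| = sqrt(1192.13) = 34.5272
Distance = 378.27/sqrt(1192.13) = 10.9557

10.9557


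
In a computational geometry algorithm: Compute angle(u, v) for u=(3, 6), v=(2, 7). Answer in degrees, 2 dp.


u.v = 48, |u| = sqrt(45) = 6.7082, |v| = sqrt(53) = 7.2801
cos(theta) = u.v/(|u||v|) = 48/sqrt(2385) = 0.982872
theta = acos(0.982872) = 10.62 degrees

10.62 degrees


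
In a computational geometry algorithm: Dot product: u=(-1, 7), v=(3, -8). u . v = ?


u . v = u_x*v_x + u_y*v_y = (-1)*3 + 7*(-8)
= (-3) + (-56) = -59

-59


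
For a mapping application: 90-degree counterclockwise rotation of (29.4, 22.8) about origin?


90° CCW: (x,y) -> (-y, x)
(29.4,22.8) -> (-22.8, 29.4)

(-22.8, 29.4)


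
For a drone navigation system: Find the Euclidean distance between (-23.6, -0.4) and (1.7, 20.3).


dx=25.3, dy=20.7
d^2 = 25.3^2 + 20.7^2 = 1068.58
d = sqrt(1068.58) = 32.6891

32.6891


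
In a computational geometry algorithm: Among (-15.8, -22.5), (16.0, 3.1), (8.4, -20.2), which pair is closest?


d(P0,P1) = 40.824, d(P0,P2) = 24.3091, d(P1,P2) = 24.5082
Closest: P0 and P2

Closest pair: (-15.8, -22.5) and (8.4, -20.2), distance = 24.3091


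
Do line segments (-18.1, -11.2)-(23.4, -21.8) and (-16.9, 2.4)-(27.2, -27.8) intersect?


Cross products: d1=-636, d2=149.84, d3=577.12, d4=-208.72
d1*d2 < 0 and d3*d4 < 0? yes

Yes, they intersect


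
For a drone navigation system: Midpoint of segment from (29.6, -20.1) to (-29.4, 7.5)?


M = ((29.6+(-29.4))/2, ((-20.1)+7.5)/2)
= (0.1, -6.3)

(0.1, -6.3)


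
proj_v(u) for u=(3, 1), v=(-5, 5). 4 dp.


u.v = -10, |v| = sqrt(50) = 7.0711
Scalar projection = u.v / |v| = -10 / sqrt(50) = -1.4142

-1.4142


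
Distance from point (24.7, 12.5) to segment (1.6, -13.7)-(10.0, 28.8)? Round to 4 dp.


Project P onto AB: t = 0.6967 (clamped to [0,1])
Closest point on segment: (7.4521, 15.909)
Distance: 17.5815

17.5815


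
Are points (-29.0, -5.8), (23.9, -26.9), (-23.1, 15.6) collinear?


Cross product: (23.9-(-29))*(15.6-(-5.8)) - ((-26.9)-(-5.8))*((-23.1)-(-29))
= 1256.55

No, not collinear


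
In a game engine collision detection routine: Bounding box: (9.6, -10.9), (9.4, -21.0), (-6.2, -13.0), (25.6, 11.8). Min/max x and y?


x range: [-6.2, 25.6]
y range: [-21, 11.8]
Bounding box: (-6.2,-21) to (25.6,11.8)

(-6.2,-21) to (25.6,11.8)


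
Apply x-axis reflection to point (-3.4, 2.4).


Reflection over x-axis: (x,y) -> (x,-y)
(-3.4, 2.4) -> (-3.4, -2.4)

(-3.4, -2.4)


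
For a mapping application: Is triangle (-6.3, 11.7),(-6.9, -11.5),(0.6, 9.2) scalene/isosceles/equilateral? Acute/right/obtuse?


Side lengths squared: AB^2=538.6, BC^2=484.74, CA^2=53.86
Sorted: [53.86, 484.74, 538.6]
By sides: Scalene, By angles: Right

Scalene, Right


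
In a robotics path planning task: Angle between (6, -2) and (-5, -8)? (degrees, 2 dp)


u.v = -14, |u| = sqrt(40) = 6.3246, |v| = sqrt(89) = 9.434
cos(theta) = u.v/(|u||v|) = -14/sqrt(3560) = -0.234641
theta = acos(-0.234641) = 103.57 degrees

103.57 degrees


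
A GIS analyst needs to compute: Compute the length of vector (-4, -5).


|u| = sqrt((-4)^2 + (-5)^2) = sqrt(41) = 6.4031

6.4031


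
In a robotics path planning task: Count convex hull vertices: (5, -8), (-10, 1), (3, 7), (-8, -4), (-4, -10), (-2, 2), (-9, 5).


Convex hull vertices (CCW): (-10, 1), (-8, -4), (-4, -10), (5, -8), (3, 7), (-9, 5)
Count = 6

6


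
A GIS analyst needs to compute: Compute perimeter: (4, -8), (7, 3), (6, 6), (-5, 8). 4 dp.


Sides: (4, -8)->(7, 3): sqrt(130) = 11.401754, (7, 3)->(6, 6): sqrt(10) = 3.162278, (6, 6)->(-5, 8): sqrt(125) = 11.18034, (-5, 8)->(4, -8): sqrt(337) = 18.35756
Sum = 44.101932
Perimeter = 44.1019

44.1019


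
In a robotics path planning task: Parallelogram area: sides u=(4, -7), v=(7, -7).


|u x v| = |4*(-7) - (-7)*7|
= |(-28) - (-49)| = 21

21


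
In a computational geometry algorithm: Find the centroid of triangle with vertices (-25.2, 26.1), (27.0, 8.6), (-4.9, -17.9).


Centroid = ((x_A+x_B+x_C)/3, (y_A+y_B+y_C)/3)
= (((-25.2)+27+(-4.9))/3, (26.1+8.6+(-17.9))/3)
= (-1.0333, 5.6)

(-1.0333, 5.6)


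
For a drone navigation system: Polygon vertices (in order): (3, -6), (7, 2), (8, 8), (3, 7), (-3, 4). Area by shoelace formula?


Shoelace sum: (3*2 - 7*(-6)) + (7*8 - 8*2) + (8*7 - 3*8) + (3*4 - (-3)*7) + ((-3)*(-6) - 3*4)
= 159
Area = |159|/2 = 79.5

79.5


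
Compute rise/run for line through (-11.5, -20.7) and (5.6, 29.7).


slope = (y2-y1)/(x2-x1) = (29.7-(-20.7))/(5.6-(-11.5)) = 50.4/17.1 = 2.9474

2.9474


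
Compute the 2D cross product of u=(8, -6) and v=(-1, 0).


u x v = u_x*v_y - u_y*v_x = 8*0 - (-6)*(-1)
= 0 - 6 = -6

-6


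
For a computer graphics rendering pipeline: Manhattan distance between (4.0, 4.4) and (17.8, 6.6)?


|4-17.8| + |4.4-6.6| = 13.8 + 2.2 = 16

16


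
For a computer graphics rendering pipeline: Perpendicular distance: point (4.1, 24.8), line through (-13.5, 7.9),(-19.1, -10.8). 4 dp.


|cross product| = 234.48
|line direction| = sqrt(381.05) = 19.5205
Distance = 234.48/sqrt(381.05) = 12.012

12.012


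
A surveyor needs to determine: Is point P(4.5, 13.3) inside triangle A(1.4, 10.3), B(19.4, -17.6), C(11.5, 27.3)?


Cross products: AB x AP = 140.49, BC x BP = 424.9, CA x CP = 22.4
All same sign? yes

Yes, inside


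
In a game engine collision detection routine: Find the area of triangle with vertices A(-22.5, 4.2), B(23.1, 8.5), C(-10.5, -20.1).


Area = |x_A(y_B-y_C) + x_B(y_C-y_A) + x_C(y_A-y_B)|/2
= |(-643.5) + (-561.33) + 45.15|/2
= 1159.68/2 = 579.84

579.84


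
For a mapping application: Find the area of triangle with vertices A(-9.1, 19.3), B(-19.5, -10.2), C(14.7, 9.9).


Area = |x_A(y_B-y_C) + x_B(y_C-y_A) + x_C(y_A-y_B)|/2
= |182.91 + 183.3 + 433.65|/2
= 799.86/2 = 399.93

399.93


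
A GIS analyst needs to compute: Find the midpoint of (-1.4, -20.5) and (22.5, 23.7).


M = (((-1.4)+22.5)/2, ((-20.5)+23.7)/2)
= (10.55, 1.6)

(10.55, 1.6)


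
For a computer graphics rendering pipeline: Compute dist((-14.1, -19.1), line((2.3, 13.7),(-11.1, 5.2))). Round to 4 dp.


|cross product| = 300.12
|line direction| = sqrt(251.81) = 15.8685
Distance = 300.12/sqrt(251.81) = 18.9129

18.9129


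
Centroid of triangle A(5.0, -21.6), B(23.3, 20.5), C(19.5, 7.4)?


Centroid = ((x_A+x_B+x_C)/3, (y_A+y_B+y_C)/3)
= ((5+23.3+19.5)/3, ((-21.6)+20.5+7.4)/3)
= (15.9333, 2.1)

(15.9333, 2.1)


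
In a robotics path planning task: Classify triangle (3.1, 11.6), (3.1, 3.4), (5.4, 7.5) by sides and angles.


Side lengths squared: AB^2=67.24, BC^2=22.1, CA^2=22.1
Sorted: [22.1, 22.1, 67.24]
By sides: Isosceles, By angles: Obtuse

Isosceles, Obtuse


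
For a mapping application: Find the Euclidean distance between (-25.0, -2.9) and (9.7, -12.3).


dx=34.7, dy=-9.4
d^2 = 34.7^2 + (-9.4)^2 = 1292.45
d = sqrt(1292.45) = 35.9507

35.9507


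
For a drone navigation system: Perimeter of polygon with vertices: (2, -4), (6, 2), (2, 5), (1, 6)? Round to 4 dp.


Sides: (2, -4)->(6, 2): sqrt(52) = 7.211103, (6, 2)->(2, 5): sqrt(25) = 5, (2, 5)->(1, 6): sqrt(2) = 1.414214, (1, 6)->(2, -4): sqrt(101) = 10.049876
Sum = 23.675193
Perimeter = 23.6752

23.6752


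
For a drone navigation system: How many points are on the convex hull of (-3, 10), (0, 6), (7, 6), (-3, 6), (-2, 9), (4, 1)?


Convex hull vertices (CCW): (-3, 6), (4, 1), (7, 6), (-3, 10)
Count = 4

4


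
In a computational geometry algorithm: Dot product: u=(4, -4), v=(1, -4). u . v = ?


u . v = u_x*v_x + u_y*v_y = 4*1 + (-4)*(-4)
= 4 + 16 = 20

20


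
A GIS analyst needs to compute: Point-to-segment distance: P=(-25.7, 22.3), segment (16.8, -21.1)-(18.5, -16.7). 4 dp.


Project P onto AB: t = 1 (clamped to [0,1])
Closest point on segment: (18.5, -16.7)
Distance: 58.9461

58.9461


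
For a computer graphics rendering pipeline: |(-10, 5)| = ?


|u| = sqrt((-10)^2 + 5^2) = sqrt(125) = 11.1803

11.1803


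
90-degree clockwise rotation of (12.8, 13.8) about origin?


90° CW: (x,y) -> (y, -x)
(12.8,13.8) -> (13.8, -12.8)

(13.8, -12.8)


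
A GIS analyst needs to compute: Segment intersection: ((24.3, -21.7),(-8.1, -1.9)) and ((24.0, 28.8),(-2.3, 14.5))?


Cross products: d1=1332.44, d2=348.38, d3=-1630.26, d4=-646.2
d1*d2 < 0 and d3*d4 < 0? no

No, they don't intersect


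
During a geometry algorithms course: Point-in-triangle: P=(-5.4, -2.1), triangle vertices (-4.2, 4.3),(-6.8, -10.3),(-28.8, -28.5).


Cross products: AB x AP = -0.88, BC x BP = -154.92, CA x CP = -118.08
All same sign? yes

Yes, inside


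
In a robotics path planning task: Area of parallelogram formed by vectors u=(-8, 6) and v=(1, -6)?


|u x v| = |(-8)*(-6) - 6*1|
= |48 - 6| = 42

42


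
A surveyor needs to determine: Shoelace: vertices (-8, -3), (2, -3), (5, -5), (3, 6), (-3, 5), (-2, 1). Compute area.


Shoelace sum: ((-8)*(-3) - 2*(-3)) + (2*(-5) - 5*(-3)) + (5*6 - 3*(-5)) + (3*5 - (-3)*6) + ((-3)*1 - (-2)*5) + ((-2)*(-3) - (-8)*1)
= 134
Area = |134|/2 = 67

67


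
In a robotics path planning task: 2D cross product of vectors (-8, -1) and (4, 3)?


u x v = u_x*v_y - u_y*v_x = (-8)*3 - (-1)*4
= (-24) - (-4) = -20

-20


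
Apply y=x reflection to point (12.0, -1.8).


Reflection over y=x: (x,y) -> (y,x)
(12, -1.8) -> (-1.8, 12)

(-1.8, 12)


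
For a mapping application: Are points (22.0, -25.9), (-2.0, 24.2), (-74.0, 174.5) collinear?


Cross product: ((-2)-22)*(174.5-(-25.9)) - (24.2-(-25.9))*((-74)-22)
= 0

Yes, collinear


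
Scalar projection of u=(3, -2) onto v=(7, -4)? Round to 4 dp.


u.v = 29, |v| = sqrt(65) = 8.0623
Scalar projection = u.v / |v| = 29 / sqrt(65) = 3.597

3.597


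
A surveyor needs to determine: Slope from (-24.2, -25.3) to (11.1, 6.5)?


slope = (y2-y1)/(x2-x1) = (6.5-(-25.3))/(11.1-(-24.2)) = 31.8/35.3 = 0.9008

0.9008


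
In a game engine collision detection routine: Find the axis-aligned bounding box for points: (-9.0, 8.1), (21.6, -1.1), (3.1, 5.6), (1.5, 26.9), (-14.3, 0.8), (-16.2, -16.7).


x range: [-16.2, 21.6]
y range: [-16.7, 26.9]
Bounding box: (-16.2,-16.7) to (21.6,26.9)

(-16.2,-16.7) to (21.6,26.9)


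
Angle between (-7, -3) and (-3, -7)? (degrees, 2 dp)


u.v = 42, |u| = sqrt(58) = 7.6158, |v| = sqrt(58) = 7.6158
cos(theta) = u.v/(|u||v|) = 42/sqrt(3364) = 0.724138
theta = acos(0.724138) = 43.6 degrees

43.6 degrees


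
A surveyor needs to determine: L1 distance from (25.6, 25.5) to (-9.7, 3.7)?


|25.6-(-9.7)| + |25.5-3.7| = 35.3 + 21.8 = 57.1

57.1


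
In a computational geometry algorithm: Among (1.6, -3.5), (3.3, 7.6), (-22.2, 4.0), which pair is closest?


d(P0,P1) = 11.2294, d(P0,P2) = 24.9538, d(P1,P2) = 25.7529
Closest: P0 and P1

Closest pair: (1.6, -3.5) and (3.3, 7.6), distance = 11.2294


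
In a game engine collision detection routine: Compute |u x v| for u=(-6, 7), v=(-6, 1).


|u x v| = |(-6)*1 - 7*(-6)|
= |(-6) - (-42)| = 36

36


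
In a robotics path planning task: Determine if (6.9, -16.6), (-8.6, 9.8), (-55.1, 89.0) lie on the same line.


Cross product: ((-8.6)-6.9)*(89-(-16.6)) - (9.8-(-16.6))*((-55.1)-6.9)
= 0

Yes, collinear


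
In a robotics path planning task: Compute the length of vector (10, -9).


|u| = sqrt(10^2 + (-9)^2) = sqrt(181) = 13.4536

13.4536


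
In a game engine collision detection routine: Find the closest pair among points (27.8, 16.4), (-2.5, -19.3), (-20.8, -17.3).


d(P0,P1) = 46.825, d(P0,P2) = 59.1409, d(P1,P2) = 18.409
Closest: P1 and P2

Closest pair: (-2.5, -19.3) and (-20.8, -17.3), distance = 18.409


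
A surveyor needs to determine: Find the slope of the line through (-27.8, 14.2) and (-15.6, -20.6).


slope = (y2-y1)/(x2-x1) = ((-20.6)-14.2)/((-15.6)-(-27.8)) = (-34.8)/12.2 = -2.8525

-2.8525


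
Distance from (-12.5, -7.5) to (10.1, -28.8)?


dx=22.6, dy=-21.3
d^2 = 22.6^2 + (-21.3)^2 = 964.45
d = sqrt(964.45) = 31.0556

31.0556


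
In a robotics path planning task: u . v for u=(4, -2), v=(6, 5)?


u . v = u_x*v_x + u_y*v_y = 4*6 + (-2)*5
= 24 + (-10) = 14

14


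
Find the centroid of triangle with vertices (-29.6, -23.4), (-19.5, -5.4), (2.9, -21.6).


Centroid = ((x_A+x_B+x_C)/3, (y_A+y_B+y_C)/3)
= (((-29.6)+(-19.5)+2.9)/3, ((-23.4)+(-5.4)+(-21.6))/3)
= (-15.4, -16.8)

(-15.4, -16.8)


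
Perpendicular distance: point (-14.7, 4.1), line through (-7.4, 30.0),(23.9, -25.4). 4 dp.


|cross product| = 1215.09
|line direction| = sqrt(4048.85) = 63.6306
Distance = 1215.09/sqrt(4048.85) = 19.096

19.096


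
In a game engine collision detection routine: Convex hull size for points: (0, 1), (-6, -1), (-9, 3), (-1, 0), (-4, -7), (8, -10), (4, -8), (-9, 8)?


Convex hull vertices (CCW): (-9, 3), (-4, -7), (8, -10), (0, 1), (-9, 8)
Count = 5

5


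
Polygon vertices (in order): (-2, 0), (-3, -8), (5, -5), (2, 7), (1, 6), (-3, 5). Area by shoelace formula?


Shoelace sum: ((-2)*(-8) - (-3)*0) + ((-3)*(-5) - 5*(-8)) + (5*7 - 2*(-5)) + (2*6 - 1*7) + (1*5 - (-3)*6) + ((-3)*0 - (-2)*5)
= 154
Area = |154|/2 = 77

77


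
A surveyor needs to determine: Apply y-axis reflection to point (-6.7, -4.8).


Reflection over y-axis: (x,y) -> (-x,y)
(-6.7, -4.8) -> (6.7, -4.8)

(6.7, -4.8)


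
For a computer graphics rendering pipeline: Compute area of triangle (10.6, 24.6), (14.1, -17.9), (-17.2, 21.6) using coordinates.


Area = |x_A(y_B-y_C) + x_B(y_C-y_A) + x_C(y_A-y_B)|/2
= |(-418.7) + (-42.3) + (-731)|/2
= 1192/2 = 596

596


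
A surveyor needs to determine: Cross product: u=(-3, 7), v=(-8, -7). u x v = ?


u x v = u_x*v_y - u_y*v_x = (-3)*(-7) - 7*(-8)
= 21 - (-56) = 77

77


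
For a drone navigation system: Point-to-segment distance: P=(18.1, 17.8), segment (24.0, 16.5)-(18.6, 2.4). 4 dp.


Project P onto AB: t = 0.0593 (clamped to [0,1])
Closest point on segment: (23.6795, 15.6632)
Distance: 5.9747

5.9747


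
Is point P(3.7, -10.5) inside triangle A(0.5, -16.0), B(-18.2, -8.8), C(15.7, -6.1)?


Cross products: AB x AP = -125.89, BC x BP = -116.76, CA x CP = -51.92
All same sign? yes

Yes, inside


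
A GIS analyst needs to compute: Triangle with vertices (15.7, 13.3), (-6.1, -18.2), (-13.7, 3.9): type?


Side lengths squared: AB^2=1467.49, BC^2=546.17, CA^2=952.72
Sorted: [546.17, 952.72, 1467.49]
By sides: Scalene, By angles: Acute

Scalene, Acute


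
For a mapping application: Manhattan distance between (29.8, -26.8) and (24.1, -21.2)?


|29.8-24.1| + |(-26.8)-(-21.2)| = 5.7 + 5.6 = 11.3

11.3


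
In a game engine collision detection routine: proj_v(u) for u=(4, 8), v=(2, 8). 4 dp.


u.v = 72, |v| = sqrt(68) = 8.2462
Scalar projection = u.v / |v| = 72 / sqrt(68) = 8.7313

8.7313


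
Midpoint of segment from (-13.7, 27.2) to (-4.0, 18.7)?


M = (((-13.7)+(-4))/2, (27.2+18.7)/2)
= (-8.85, 22.95)

(-8.85, 22.95)


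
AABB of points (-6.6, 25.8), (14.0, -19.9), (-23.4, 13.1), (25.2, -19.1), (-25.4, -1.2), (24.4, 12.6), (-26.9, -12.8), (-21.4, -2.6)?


x range: [-26.9, 25.2]
y range: [-19.9, 25.8]
Bounding box: (-26.9,-19.9) to (25.2,25.8)

(-26.9,-19.9) to (25.2,25.8)


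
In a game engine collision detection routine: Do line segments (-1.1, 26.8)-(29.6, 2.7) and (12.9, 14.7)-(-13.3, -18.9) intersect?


Cross products: d1=-787.42, d2=875.52, d3=-34.07, d4=-1697.01
d1*d2 < 0 and d3*d4 < 0? no

No, they don't intersect


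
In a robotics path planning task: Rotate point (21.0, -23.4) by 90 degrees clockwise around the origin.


90° CW: (x,y) -> (y, -x)
(21,-23.4) -> (-23.4, -21)

(-23.4, -21)


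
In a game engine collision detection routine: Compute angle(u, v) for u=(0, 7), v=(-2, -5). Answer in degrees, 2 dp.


u.v = -35, |u| = sqrt(49) = 7, |v| = sqrt(29) = 5.3852
cos(theta) = u.v/(|u||v|) = -35/sqrt(1421) = -0.928477
theta = acos(-0.928477) = 158.2 degrees

158.2 degrees


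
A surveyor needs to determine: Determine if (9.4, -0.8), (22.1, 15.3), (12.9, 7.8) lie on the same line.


Cross product: (22.1-9.4)*(7.8-(-0.8)) - (15.3-(-0.8))*(12.9-9.4)
= 52.87

No, not collinear


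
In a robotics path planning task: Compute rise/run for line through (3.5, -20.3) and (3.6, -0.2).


slope = (y2-y1)/(x2-x1) = ((-0.2)-(-20.3))/(3.6-3.5) = 20.1/0.1 = 201

201


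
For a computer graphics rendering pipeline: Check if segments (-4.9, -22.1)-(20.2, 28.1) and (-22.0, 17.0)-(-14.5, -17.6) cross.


Cross products: d1=298.41, d2=1543.37, d3=1839.83, d4=594.87
d1*d2 < 0 and d3*d4 < 0? no

No, they don't intersect


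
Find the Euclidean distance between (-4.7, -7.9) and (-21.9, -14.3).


dx=-17.2, dy=-6.4
d^2 = (-17.2)^2 + (-6.4)^2 = 336.8
d = sqrt(336.8) = 18.3521

18.3521


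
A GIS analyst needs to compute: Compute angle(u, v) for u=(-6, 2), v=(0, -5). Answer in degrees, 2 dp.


u.v = -10, |u| = sqrt(40) = 6.3246, |v| = sqrt(25) = 5
cos(theta) = u.v/(|u||v|) = -10/sqrt(1000) = -0.316228
theta = acos(-0.316228) = 108.43 degrees

108.43 degrees


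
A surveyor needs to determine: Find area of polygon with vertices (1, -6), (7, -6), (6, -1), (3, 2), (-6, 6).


Shoelace sum: (1*(-6) - 7*(-6)) + (7*(-1) - 6*(-6)) + (6*2 - 3*(-1)) + (3*6 - (-6)*2) + ((-6)*(-6) - 1*6)
= 140
Area = |140|/2 = 70

70


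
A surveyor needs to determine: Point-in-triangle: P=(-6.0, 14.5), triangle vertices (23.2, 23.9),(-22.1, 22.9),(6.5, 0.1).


Cross products: AB x AP = 396.62, BC x BP = 126.84, CA x CP = 537.98
All same sign? yes

Yes, inside


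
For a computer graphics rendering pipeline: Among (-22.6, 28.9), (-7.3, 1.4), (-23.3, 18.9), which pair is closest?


d(P0,P1) = 31.4697, d(P0,P2) = 10.0245, d(P1,P2) = 23.7118
Closest: P0 and P2

Closest pair: (-22.6, 28.9) and (-23.3, 18.9), distance = 10.0245


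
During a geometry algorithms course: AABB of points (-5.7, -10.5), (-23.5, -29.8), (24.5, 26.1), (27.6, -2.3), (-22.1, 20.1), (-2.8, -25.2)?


x range: [-23.5, 27.6]
y range: [-29.8, 26.1]
Bounding box: (-23.5,-29.8) to (27.6,26.1)

(-23.5,-29.8) to (27.6,26.1)


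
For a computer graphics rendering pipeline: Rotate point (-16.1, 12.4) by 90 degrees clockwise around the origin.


90° CW: (x,y) -> (y, -x)
(-16.1,12.4) -> (12.4, 16.1)

(12.4, 16.1)


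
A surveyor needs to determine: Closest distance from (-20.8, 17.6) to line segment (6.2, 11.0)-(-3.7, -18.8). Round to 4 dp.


Project P onto AB: t = 0.0716 (clamped to [0,1])
Closest point on segment: (5.491, 8.8658)
Distance: 27.7038

27.7038


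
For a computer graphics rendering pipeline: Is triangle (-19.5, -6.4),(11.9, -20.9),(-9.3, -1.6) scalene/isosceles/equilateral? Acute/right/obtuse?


Side lengths squared: AB^2=1196.21, BC^2=821.93, CA^2=127.08
Sorted: [127.08, 821.93, 1196.21]
By sides: Scalene, By angles: Obtuse

Scalene, Obtuse


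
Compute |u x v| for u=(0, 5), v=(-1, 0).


|u x v| = |0*0 - 5*(-1)|
= |0 - (-5)| = 5

5


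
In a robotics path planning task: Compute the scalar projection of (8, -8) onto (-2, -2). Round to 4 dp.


u.v = 0, |v| = sqrt(8) = 2.8284
Scalar projection = u.v / |v| = 0 / sqrt(8) = 0

0


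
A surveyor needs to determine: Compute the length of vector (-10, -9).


|u| = sqrt((-10)^2 + (-9)^2) = sqrt(181) = 13.4536

13.4536


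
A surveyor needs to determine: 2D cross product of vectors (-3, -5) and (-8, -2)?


u x v = u_x*v_y - u_y*v_x = (-3)*(-2) - (-5)*(-8)
= 6 - 40 = -34

-34
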